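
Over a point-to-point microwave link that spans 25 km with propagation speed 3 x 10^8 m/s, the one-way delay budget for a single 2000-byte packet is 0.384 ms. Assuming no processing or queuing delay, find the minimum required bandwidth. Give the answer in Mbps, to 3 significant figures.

53.2 Mbps

L = 16000 bits.
Propagation delay = 25000 / 300000000 = 0.0833333 ms.
Transmission budget = 0.384 − 0.0833333 = 0.300667 ms.
R ≥ L / t_tx = 16000 bits / 0.000300667 s = 53.2 Mbps.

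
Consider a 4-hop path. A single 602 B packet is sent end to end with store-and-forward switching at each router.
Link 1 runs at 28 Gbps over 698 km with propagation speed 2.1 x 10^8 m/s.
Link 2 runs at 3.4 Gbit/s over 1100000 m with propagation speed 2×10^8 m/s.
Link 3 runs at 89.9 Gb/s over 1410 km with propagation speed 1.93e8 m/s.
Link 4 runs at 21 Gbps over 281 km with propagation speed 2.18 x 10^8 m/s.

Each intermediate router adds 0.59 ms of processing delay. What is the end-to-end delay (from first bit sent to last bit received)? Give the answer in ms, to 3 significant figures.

19.2 ms

L = 602 × 8 = 4816 bits.
Transmission delays (L/R per hop): 0.000172, 0.00141647, 5.35706e-05, 0.000229333 ms; sum = 0.00187137 ms.
Propagation delays (d/s per hop): 3.32381, 5.5, 7.3057, 1.28899 ms; sum = 17.4185 ms.
Processing at 3 router(s): 3 × 0.59 ms = 1.77 ms.
End-to-end = 19.2 ms.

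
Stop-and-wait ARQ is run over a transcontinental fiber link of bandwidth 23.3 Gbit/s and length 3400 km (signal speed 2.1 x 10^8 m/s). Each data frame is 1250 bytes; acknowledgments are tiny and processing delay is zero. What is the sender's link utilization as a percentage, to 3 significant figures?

0.00133 %

t_tx = L/R = 10000/23300000000 = 4.29185e-07 s.
t_prop = 3400000/210000000 = 0.0161905 s; RTT = 0.032381 s.
Cycle = t_tx + RTT = 0.0323814 s.
Utilization = t_tx / cycle = 4.29185e-07/0.0323814 = 0.00133 %.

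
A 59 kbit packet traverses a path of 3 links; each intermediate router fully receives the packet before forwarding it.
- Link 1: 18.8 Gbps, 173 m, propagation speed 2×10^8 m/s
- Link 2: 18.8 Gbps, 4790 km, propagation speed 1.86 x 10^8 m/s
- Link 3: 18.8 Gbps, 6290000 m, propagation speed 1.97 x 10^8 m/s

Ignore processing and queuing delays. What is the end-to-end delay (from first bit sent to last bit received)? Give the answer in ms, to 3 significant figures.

L = 59000 bits.
Transmission delay per hop = L/R = 59000/18800000000 = 0.0031383 ms; 3 hops → 0.00941489 ms.
Propagation delays (d/s per hop): 0.000865, 25.7527, 31.9289 ms; sum = 57.6825 ms.
End-to-end = 57.7 ms.

57.7 ms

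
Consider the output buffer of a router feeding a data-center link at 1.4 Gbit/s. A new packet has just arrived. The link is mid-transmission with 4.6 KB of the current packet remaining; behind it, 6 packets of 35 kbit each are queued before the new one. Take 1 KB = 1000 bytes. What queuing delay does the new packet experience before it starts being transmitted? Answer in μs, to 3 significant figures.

Each queued packet: L/R = 35000/1400000000 = 25 μs.
6 queued → 150 μs.
Plus remaining 36800 bits of current packet: 26.2857 μs.
Queuing delay = 176 μs.

176 μs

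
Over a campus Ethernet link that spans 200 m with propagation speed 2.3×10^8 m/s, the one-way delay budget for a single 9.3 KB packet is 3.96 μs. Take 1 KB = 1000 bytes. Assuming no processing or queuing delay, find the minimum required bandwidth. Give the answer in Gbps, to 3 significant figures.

L = 74400 bits.
Propagation delay = 200 / 2.3e+08 = 0.869565 μs.
Transmission budget = 3.96 − 0.869565 = 3.09043 μs.
R ≥ L / t_tx = 74400 bits / 3.09043e-06 s = 24.1 Gbps.

24.1 Gbps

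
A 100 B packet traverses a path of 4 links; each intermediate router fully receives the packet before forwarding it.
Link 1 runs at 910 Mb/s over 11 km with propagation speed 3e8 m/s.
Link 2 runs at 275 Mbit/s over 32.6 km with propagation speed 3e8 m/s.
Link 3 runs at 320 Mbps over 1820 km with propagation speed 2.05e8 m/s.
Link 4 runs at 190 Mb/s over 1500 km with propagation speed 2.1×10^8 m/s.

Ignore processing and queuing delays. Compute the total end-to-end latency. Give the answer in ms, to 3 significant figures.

L = 100 × 8 = 800 bits.
Transmission delays (L/R per hop): 0.000879121, 0.00290909, 0.0025, 0.00421053 ms; sum = 0.0104987 ms.
Propagation delays (d/s per hop): 0.0366667, 0.108667, 8.87805, 7.14286 ms; sum = 16.1662 ms.
End-to-end = 16.2 ms.

16.2 ms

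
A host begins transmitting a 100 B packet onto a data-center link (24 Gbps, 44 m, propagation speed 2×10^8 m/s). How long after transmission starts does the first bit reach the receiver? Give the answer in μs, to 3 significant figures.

0.220 μs

First bit experiences only propagation delay: d/s = 44/200000000 = 0.220 μs.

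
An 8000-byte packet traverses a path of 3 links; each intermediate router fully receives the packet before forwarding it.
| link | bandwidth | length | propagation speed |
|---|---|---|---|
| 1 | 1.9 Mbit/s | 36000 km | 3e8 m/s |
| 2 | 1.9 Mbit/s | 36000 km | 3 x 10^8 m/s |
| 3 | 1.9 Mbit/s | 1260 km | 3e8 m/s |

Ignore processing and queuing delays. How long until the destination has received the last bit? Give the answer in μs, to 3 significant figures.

345000 μs

L = 8000 × 8 = 64000 bits.
Transmission delay per hop = L/R = 64000/1900000 = 33684.2 μs; 3 hops → 101053 μs.
Propagation delays (d/s per hop): 120000, 120000, 4200 μs; sum = 244200 μs.
End-to-end = 345000 μs.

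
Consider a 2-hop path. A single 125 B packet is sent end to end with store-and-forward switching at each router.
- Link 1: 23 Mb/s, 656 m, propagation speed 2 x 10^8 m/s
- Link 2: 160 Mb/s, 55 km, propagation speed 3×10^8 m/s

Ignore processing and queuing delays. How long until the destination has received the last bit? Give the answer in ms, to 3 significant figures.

L = 125 × 8 = 1000 bits.
Transmission delays (L/R per hop): 0.0434783, 0.00625 ms; sum = 0.0497283 ms.
Propagation delays (d/s per hop): 0.00328, 0.183333 ms; sum = 0.186613 ms.
End-to-end = 0.236 ms.

0.236 ms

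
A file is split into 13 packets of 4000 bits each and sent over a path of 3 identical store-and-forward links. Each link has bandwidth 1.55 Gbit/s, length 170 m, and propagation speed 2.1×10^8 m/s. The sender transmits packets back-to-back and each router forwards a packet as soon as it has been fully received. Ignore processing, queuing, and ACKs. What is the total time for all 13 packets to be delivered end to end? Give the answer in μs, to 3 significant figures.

41.1 μs

Per-hop transmission t_tx = L/R = 4000/1550000000 = 2.58065 μs.
Per-hop propagation t_prop = 170/210000000 = 0.809524 μs.
Pipeline fill: first packet needs 3·t_tx to clear all hops; remaining 12 packets each add one t_tx.
Total = (3+13-1)·t_tx + 3·t_prop = 15·2.58065 + 3·0.809524 = 41.1 μs.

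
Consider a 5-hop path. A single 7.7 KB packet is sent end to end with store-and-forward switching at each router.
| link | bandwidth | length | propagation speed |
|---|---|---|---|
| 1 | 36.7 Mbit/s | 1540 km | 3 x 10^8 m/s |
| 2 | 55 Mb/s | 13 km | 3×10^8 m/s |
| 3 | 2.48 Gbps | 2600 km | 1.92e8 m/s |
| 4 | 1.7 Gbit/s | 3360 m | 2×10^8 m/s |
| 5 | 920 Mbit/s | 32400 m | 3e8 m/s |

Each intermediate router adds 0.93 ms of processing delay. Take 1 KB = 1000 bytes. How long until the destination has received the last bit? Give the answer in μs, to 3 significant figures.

25500 μs

L = 61600 bits.
Transmission delays (L/R per hop): 1678.47, 1120, 24.8387, 36.2353, 66.9565 μs; sum = 2926.5 μs.
Propagation delays (d/s per hop): 5133.33, 43.3333, 13541.7, 16.8, 108 μs; sum = 18843.1 μs.
Processing at 4 router(s): 4 × 0.93 ms = 3720 μs.
End-to-end = 25500 μs.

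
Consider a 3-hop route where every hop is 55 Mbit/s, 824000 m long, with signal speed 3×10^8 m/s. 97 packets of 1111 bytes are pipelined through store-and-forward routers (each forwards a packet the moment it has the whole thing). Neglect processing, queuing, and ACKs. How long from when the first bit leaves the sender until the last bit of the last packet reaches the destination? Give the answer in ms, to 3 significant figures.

Per-hop transmission t_tx = L/R = 8888/55000000 = 0.1616 ms.
Per-hop propagation t_prop = 824000/300000000 = 2.74667 ms.
Pipeline fill: first packet needs 3·t_tx to clear all hops; remaining 96 packets each add one t_tx.
Total = (3+97-1)·t_tx + 3·t_prop = 99·0.1616 + 3·2.74667 = 24.2 ms.

24.2 ms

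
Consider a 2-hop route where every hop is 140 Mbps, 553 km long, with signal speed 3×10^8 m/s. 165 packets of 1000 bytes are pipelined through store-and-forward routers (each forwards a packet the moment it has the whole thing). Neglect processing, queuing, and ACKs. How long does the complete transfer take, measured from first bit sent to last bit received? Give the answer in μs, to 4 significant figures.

13170 μs

Per-hop transmission t_tx = L/R = 8000/140000000 = 57.1429 μs.
Per-hop propagation t_prop = 553000/300000000 = 1843.33 μs.
Pipeline fill: first packet needs 2·t_tx to clear all hops; remaining 164 packets each add one t_tx.
Total = (2+165-1)·t_tx + 2·t_prop = 166·57.1429 + 2·1843.33 = 13170 μs.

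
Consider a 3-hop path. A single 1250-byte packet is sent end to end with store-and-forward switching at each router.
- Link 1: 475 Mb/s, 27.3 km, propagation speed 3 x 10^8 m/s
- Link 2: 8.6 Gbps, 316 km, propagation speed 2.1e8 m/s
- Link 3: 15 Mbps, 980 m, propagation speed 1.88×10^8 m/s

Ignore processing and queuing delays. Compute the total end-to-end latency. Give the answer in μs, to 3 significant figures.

2290 μs

L = 1250 × 8 = 10000 bits.
Transmission delays (L/R per hop): 21.0526, 1.16279, 666.667 μs; sum = 688.882 μs.
Propagation delays (d/s per hop): 91, 1504.76, 5.21277 μs; sum = 1600.97 μs.
End-to-end = 2290 μs.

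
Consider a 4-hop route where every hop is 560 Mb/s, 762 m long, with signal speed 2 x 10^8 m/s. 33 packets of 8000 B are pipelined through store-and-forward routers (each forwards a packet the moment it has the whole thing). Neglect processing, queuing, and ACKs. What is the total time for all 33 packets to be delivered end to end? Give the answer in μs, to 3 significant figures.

4130 μs

Per-hop transmission t_tx = L/R = 64000/560000000 = 114.286 μs.
Per-hop propagation t_prop = 762/200000000 = 3.81 μs.
Pipeline fill: first packet needs 4·t_tx to clear all hops; remaining 32 packets each add one t_tx.
Total = (4+33-1)·t_tx + 4·t_prop = 36·114.286 + 4·3.81 = 4130 μs.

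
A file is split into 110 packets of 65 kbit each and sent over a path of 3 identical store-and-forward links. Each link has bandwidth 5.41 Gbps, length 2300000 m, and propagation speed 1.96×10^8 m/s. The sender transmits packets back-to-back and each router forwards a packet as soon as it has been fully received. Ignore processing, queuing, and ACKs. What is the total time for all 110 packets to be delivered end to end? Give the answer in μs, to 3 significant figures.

36500 μs

Per-hop transmission t_tx = L/R = 65000/5410000000 = 12.0148 μs.
Per-hop propagation t_prop = 2300000/196000000 = 11734.7 μs.
Pipeline fill: first packet needs 3·t_tx to clear all hops; remaining 109 packets each add one t_tx.
Total = (3+110-1)·t_tx + 3·t_prop = 112·12.0148 + 3·11734.7 = 36500 μs.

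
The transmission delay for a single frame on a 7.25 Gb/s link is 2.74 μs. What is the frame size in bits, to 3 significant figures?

L = R × t_tx = 7250000000 b/s × 2.74e-06 s = 19865 bits.

19900 bits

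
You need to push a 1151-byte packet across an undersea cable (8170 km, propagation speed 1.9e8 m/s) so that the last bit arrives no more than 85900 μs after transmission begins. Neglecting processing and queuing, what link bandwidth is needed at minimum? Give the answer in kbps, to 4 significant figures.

214.6 kbps

L = 9208 bits.
Propagation delay = 8170000 / 190000000 = 43000 μs.
Transmission budget = 85900 − 43000 = 42900 μs.
R ≥ L / t_tx = 9208 bits / 0.0429 s = 214.6 kbps.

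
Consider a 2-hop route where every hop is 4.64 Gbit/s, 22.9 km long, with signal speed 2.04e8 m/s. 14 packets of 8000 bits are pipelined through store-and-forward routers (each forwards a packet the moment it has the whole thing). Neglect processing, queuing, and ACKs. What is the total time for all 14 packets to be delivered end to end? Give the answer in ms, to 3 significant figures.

Per-hop transmission t_tx = L/R = 8000/4640000000 = 0.00172414 ms.
Per-hop propagation t_prop = 22900/204000000 = 0.112255 ms.
Pipeline fill: first packet needs 2·t_tx to clear all hops; remaining 13 packets each add one t_tx.
Total = (2+14-1)·t_tx + 2·t_prop = 15·0.00172414 + 2·0.112255 = 0.250 ms.

0.250 ms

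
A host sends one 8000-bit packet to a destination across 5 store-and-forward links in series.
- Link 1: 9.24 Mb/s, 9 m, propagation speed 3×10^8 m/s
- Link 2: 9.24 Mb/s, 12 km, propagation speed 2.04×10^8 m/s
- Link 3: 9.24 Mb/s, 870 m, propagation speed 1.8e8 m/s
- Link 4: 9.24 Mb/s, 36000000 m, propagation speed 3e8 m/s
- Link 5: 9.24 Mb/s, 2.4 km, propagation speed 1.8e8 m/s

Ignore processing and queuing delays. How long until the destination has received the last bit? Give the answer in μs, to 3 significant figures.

Transmission delay per hop = L/R = 8000/9240000 = 865.801 μs; 5 hops → 4329 μs.
Propagation delays (d/s per hop): 0.03, 58.8235, 4.83333, 120000, 13.3333 μs; sum = 120077 μs.
End-to-end = 124000 μs.

124000 μs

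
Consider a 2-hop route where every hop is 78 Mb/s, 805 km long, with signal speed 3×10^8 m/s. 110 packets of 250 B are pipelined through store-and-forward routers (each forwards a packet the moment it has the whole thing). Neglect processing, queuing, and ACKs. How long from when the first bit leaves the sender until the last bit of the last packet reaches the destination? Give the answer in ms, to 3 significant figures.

Per-hop transmission t_tx = L/R = 2000/78000000 = 0.025641 ms.
Per-hop propagation t_prop = 805000/300000000 = 2.68333 ms.
Pipeline fill: first packet needs 2·t_tx to clear all hops; remaining 109 packets each add one t_tx.
Total = (2+110-1)·t_tx + 2·t_prop = 111·0.025641 + 2·2.68333 = 8.21 ms.

8.21 ms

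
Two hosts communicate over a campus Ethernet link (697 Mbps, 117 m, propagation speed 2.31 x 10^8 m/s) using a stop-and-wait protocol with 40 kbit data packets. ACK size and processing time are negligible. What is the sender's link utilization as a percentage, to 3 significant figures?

t_tx = L/R = 40000/697000000 = 5.73888e-05 s.
t_prop = 117/231000000 = 5.06494e-07 s; RTT = 1.01299e-06 s.
Cycle = t_tx + RTT = 5.84018e-05 s.
Utilization = t_tx / cycle = 5.73888e-05/5.84018e-05 = 98.3 %.

98.3 %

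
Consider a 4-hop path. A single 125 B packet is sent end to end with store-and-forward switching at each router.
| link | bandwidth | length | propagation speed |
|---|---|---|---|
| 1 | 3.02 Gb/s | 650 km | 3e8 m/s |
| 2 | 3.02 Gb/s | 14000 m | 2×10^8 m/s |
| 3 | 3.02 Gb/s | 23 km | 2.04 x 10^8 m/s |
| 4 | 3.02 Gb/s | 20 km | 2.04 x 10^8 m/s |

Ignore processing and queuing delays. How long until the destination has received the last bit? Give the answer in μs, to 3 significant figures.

L = 125 × 8 = 1000 bits.
Transmission delay per hop = L/R = 1000/3020000000 = 0.331126 μs; 4 hops → 1.3245 μs.
Propagation delays (d/s per hop): 2166.67, 70, 112.745, 98.0392 μs; sum = 2447.45 μs.
End-to-end = 2450 μs.

2450 μs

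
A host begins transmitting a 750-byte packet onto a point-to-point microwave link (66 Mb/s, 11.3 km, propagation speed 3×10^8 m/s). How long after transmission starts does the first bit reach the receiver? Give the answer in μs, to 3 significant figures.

37.7 μs

First bit experiences only propagation delay: d/s = 11300/300000000 = 37.7 μs.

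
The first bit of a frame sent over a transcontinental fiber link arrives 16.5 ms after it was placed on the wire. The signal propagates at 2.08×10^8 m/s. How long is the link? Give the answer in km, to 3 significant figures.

d = s × t_prop = 208000000 × 0.0165 = 3430 km.

3430 km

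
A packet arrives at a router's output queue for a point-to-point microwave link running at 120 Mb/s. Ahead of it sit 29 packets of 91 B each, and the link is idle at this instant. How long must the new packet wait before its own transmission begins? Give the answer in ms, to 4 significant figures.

Each queued packet: L/R = 728/120000000 = 0.00606667 ms.
29 queued → 0.175933 ms.
Queuing delay = 0.1759 ms.

0.1759 ms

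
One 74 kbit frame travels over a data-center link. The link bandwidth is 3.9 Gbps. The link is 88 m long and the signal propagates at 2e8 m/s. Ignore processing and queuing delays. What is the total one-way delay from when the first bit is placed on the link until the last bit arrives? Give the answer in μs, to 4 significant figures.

L = 74000 bits.
Transmission delay = L/R = 74000 / 3900000000 = 18.9744 μs.
Propagation delay = d/s = 88 m / 200000000 m/s = 0.44 μs.
Total = 19.41 μs.

19.41 μs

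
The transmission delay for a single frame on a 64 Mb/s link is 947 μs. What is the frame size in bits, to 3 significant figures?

60600 bits

L = R × t_tx = 64000000 b/s × 0.000947 s = 60608 bits.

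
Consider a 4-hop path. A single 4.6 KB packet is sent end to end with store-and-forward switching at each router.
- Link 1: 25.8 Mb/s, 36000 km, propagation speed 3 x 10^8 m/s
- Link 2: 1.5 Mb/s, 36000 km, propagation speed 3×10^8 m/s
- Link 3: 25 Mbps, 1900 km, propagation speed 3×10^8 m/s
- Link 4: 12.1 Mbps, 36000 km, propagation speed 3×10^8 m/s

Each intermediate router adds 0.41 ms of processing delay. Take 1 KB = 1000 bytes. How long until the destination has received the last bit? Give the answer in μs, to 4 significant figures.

398000 μs

L = 36800 bits.
Transmission delays (L/R per hop): 1426.36, 24533.3, 1472, 3041.32 μs; sum = 30473 μs.
Propagation delays (d/s per hop): 120000, 120000, 6333.33, 120000 μs; sum = 366333 μs.
Processing at 3 router(s): 3 × 0.41 ms = 1230 μs.
End-to-end = 398000 μs.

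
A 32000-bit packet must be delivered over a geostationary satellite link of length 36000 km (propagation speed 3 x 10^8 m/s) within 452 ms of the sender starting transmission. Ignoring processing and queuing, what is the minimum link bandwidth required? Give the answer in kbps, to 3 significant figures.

96.4 kbps

Propagation delay = 36000000 / 300000000 = 120 ms.
Transmission budget = 452 − 120 = 332 ms.
R ≥ L / t_tx = 32000 bits / 0.332 s = 96.4 kbps.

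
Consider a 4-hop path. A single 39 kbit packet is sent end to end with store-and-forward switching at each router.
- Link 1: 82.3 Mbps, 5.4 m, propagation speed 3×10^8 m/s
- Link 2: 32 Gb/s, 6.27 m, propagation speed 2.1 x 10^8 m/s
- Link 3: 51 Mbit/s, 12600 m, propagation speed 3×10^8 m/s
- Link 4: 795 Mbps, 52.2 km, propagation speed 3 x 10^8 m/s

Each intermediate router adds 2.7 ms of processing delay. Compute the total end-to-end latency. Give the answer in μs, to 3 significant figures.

9600 μs

L = 39000 bits.
Transmission delays (L/R per hop): 473.876, 1.21875, 764.706, 49.0566 μs; sum = 1288.86 μs.
Propagation delays (d/s per hop): 0.018, 0.0298571, 42, 174 μs; sum = 216.048 μs.
Processing at 3 router(s): 3 × 2.7 ms = 8100 μs.
End-to-end = 9600 μs.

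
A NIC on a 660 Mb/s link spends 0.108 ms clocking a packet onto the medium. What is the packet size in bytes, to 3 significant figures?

8910 bytes

L = R × t_tx = 660000000 b/s × 0.000108 s = 71280 bits.
In bytes: 71280 / 8 = 8910 bytes.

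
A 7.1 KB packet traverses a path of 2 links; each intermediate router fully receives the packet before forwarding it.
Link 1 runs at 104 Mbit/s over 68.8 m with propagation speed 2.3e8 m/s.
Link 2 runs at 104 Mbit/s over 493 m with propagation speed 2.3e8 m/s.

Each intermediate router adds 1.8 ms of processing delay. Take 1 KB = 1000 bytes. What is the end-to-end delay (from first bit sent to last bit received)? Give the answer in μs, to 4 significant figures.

L = 56800 bits.
Transmission delay per hop = L/R = 56800/104000000 = 546.154 μs; 2 hops → 1092.31 μs.
Propagation delays (d/s per hop): 0.29913, 2.14348 μs; sum = 2.44261 μs.
Processing at 1 router(s): 1 × 1.8 ms = 1800 μs.
End-to-end = 2895 μs.

2895 μs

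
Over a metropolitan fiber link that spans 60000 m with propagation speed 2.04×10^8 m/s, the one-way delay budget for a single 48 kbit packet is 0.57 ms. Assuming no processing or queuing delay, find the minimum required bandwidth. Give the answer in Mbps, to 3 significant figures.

174 Mbps

Propagation delay = 60000 / 204000000 = 0.294118 ms.
Transmission budget = 0.57 − 0.294118 = 0.275882 ms.
R ≥ L / t_tx = 48000 bits / 0.000275882 s = 174 Mbps.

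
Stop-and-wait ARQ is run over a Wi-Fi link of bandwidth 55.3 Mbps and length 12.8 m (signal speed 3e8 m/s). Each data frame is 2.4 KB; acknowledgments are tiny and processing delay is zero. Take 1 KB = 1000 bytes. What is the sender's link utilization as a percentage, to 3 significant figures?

t_tx = L/R = 19200/55300000 = 0.000347197 s.
t_prop = 12.8/300000000 = 4.26667e-08 s; RTT = 8.53333e-08 s.
Cycle = t_tx + RTT = 0.000347282 s.
Utilization = t_tx / cycle = 0.000347197/0.000347282 = 100 %.

100 %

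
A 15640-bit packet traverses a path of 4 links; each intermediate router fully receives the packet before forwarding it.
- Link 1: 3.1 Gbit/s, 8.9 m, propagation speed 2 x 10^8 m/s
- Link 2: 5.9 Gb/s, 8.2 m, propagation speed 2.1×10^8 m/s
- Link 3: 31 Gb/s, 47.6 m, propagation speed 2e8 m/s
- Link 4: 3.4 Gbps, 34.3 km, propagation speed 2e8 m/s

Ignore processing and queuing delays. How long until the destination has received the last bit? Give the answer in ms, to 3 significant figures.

Transmission delays (L/R per hop): 0.00504516, 0.00265085, 0.000504516, 0.0046 ms; sum = 0.0128005 ms.
Propagation delays (d/s per hop): 4.45e-05, 3.90476e-05, 0.000238, 0.1715 ms; sum = 0.171822 ms.
End-to-end = 0.185 ms.

0.185 ms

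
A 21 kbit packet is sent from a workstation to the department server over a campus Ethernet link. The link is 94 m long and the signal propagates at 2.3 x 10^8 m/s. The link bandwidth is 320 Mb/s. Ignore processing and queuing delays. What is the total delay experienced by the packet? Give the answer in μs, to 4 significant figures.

L = 21000 bits.
Transmission delay = L/R = 21000 / 320000000 = 65.625 μs.
Propagation delay = d/s = 94 m / 2.3e+08 m/s = 0.408696 μs.
Total = 66.03 μs.

66.03 μs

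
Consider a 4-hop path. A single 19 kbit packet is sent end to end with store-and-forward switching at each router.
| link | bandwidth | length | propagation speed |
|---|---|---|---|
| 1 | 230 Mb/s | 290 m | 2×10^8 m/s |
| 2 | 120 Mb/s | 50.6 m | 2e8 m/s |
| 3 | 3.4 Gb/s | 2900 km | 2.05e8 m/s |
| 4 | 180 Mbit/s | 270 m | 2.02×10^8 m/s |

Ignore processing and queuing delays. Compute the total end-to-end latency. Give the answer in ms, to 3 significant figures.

14.5 ms

L = 19000 bits.
Transmission delays (L/R per hop): 0.0826087, 0.158333, 0.00558824, 0.105556 ms; sum = 0.352086 ms.
Propagation delays (d/s per hop): 0.00145, 0.000253, 14.1463, 0.00133663 ms; sum = 14.1494 ms.
End-to-end = 14.5 ms.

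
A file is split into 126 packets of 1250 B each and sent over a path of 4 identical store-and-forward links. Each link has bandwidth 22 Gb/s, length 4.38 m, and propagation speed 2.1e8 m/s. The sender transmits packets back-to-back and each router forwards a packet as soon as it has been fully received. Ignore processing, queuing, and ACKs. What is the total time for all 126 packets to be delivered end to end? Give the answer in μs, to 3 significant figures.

Per-hop transmission t_tx = L/R = 10000/22000000000 = 0.454545 μs.
Per-hop propagation t_prop = 4.38/210000000 = 0.0208571 μs.
Pipeline fill: first packet needs 4·t_tx to clear all hops; remaining 125 packets each add one t_tx.
Total = (4+126-1)·t_tx + 4·t_prop = 129·0.454545 + 4·0.0208571 = 58.7 μs.

58.7 μs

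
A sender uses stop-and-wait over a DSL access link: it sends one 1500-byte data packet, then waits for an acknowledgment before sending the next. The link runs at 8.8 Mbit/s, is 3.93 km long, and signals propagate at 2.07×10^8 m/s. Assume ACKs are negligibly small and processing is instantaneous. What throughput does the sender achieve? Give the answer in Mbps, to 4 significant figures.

t_tx = L/R = 12000/8800000 = 0.00136364 s.
t_prop = 3930/2.07e+08 = 1.89855e-05 s; RTT = 3.7971e-05 s.
Cycle = t_tx + RTT = 0.00140161 s.
Throughput = L / cycle = 12000 / 0.00140161 = 8.562 Mbps.

8.562 Mbps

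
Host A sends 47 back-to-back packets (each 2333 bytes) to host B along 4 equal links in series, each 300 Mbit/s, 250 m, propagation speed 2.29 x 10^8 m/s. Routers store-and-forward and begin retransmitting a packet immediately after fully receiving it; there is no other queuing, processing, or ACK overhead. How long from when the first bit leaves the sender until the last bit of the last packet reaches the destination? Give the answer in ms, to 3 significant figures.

3.12 ms

Per-hop transmission t_tx = L/R = 18664/300000000 = 0.0622133 ms.
Per-hop propagation t_prop = 250/229000000 = 0.0010917 ms.
Pipeline fill: first packet needs 4·t_tx to clear all hops; remaining 46 packets each add one t_tx.
Total = (4+47-1)·t_tx + 4·t_prop = 50·0.0622133 + 4·0.0010917 = 3.12 ms.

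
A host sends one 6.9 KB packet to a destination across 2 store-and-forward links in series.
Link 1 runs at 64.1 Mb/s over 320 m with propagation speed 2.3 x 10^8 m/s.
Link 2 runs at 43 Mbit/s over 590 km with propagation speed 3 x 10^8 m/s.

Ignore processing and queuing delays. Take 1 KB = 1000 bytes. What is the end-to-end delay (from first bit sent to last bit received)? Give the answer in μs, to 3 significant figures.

4110 μs

L = 55200 bits.
Transmission delays (L/R per hop): 861.154, 1283.72 μs; sum = 2144.88 μs.
Propagation delays (d/s per hop): 1.3913, 1966.67 μs; sum = 1968.06 μs.
End-to-end = 4110 μs.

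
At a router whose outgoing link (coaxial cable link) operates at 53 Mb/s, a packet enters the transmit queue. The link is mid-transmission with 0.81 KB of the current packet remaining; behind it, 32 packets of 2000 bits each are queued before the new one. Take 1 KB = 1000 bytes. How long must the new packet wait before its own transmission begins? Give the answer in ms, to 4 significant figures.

Each queued packet: L/R = 2000/53000000 = 0.0377358 ms.
32 queued → 1.20755 ms.
Plus remaining 6480 bits of current packet: 0.122264 ms.
Queuing delay = 1.330 ms.

1.330 ms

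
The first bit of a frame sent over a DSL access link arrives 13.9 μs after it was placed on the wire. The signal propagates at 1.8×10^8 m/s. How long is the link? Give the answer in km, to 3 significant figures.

d = s × t_prop = 180000000 × 1.39e-05 = 2.50 km.

2.50 km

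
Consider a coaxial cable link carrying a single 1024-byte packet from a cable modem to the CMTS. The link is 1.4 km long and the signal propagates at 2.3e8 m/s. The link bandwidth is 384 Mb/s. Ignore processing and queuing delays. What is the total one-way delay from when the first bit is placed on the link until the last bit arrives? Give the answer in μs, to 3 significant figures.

L = 1024 × 8 = 8192 bits.
Transmission delay = L/R = 8192 / 384000000 = 21.3333 μs.
Propagation delay = d/s = 1400 m / 2.3e+08 m/s = 6.08696 μs.
Total = 27.4 μs.

27.4 μs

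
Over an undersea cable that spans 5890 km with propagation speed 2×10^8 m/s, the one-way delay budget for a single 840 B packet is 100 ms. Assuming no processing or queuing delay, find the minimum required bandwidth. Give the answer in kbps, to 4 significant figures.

L = 6720 bits.
Propagation delay = 5890000 / 200000000 = 29.45 ms.
Transmission budget = 100 − 29.45 = 70.55 ms.
R ≥ L / t_tx = 6720 bits / 0.07055 s = 95.25 kbps.

95.25 kbps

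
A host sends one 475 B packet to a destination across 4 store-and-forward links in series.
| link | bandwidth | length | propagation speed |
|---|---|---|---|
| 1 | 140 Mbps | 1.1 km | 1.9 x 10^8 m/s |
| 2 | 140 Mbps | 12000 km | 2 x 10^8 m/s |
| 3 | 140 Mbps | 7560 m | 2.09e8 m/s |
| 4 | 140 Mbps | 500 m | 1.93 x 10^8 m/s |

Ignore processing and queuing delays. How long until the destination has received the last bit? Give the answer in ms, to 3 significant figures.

60.2 ms

L = 475 × 8 = 3800 bits.
Transmission delay per hop = L/R = 3800/140000000 = 0.0271429 ms; 4 hops → 0.108571 ms.
Propagation delays (d/s per hop): 0.00578947, 60, 0.0361722, 0.00259067 ms; sum = 60.0446 ms.
End-to-end = 60.2 ms.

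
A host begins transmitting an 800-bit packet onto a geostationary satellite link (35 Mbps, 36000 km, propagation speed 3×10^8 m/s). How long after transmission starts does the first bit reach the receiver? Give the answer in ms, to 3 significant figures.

120 ms

First bit experiences only propagation delay: d/s = 36000000/300000000 = 120 ms.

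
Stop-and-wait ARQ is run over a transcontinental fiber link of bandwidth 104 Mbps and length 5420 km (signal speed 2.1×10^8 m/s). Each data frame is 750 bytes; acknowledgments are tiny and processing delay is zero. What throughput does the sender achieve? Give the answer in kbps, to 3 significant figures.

116 kbps

t_tx = L/R = 6000/104000000 = 5.76923e-05 s.
t_prop = 5420000/210000000 = 0.0258095 s; RTT = 0.051619 s.
Cycle = t_tx + RTT = 0.0516767 s.
Throughput = L / cycle = 6000 / 0.0516767 = 116 kbps.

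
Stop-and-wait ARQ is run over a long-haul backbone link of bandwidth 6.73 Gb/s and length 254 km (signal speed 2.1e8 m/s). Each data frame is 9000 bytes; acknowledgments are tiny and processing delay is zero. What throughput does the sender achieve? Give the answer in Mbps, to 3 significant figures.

t_tx = L/R = 72000/6730000000 = 1.06984e-05 s.
t_prop = 254000/210000000 = 0.00120952 s; RTT = 0.00241905 s.
Cycle = t_tx + RTT = 0.00242975 s.
Throughput = L / cycle = 72000 / 0.00242975 = 29.6 Mbps.

29.6 Mbps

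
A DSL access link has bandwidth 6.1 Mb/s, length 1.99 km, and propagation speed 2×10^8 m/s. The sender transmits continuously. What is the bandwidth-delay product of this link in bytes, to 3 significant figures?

Propagation delay = 1990 / 200000000 = 9.95e-06 s.
BDP = R × t_prop = 6100000 × 9.95e-06 = 60.695 bits.
In bytes: 60.695/8 = 7.59 bytes.

7.59 bytes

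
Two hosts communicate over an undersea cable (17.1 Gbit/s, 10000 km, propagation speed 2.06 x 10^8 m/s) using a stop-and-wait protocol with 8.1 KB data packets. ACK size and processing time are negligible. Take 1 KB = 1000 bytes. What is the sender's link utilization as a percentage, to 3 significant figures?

t_tx = L/R = 64800/1.71e+10 = 3.78947e-06 s.
t_prop = 10000000/206000000 = 0.0485437 s; RTT = 0.0970874 s.
Cycle = t_tx + RTT = 0.0970912 s.
Utilization = t_tx / cycle = 3.78947e-06/0.0970912 = 0.00390 %.

0.00390 %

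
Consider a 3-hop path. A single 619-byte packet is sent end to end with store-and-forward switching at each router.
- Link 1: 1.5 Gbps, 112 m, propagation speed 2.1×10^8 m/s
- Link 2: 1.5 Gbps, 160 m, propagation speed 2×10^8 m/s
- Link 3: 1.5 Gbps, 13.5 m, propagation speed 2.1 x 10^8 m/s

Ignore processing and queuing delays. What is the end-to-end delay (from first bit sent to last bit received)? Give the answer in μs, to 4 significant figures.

L = 619 × 8 = 4952 bits.
Transmission delay per hop = L/R = 4952/1500000000 = 3.30133 μs; 3 hops → 9.904 μs.
Propagation delays (d/s per hop): 0.533333, 0.8, 0.0642857 μs; sum = 1.39762 μs.
End-to-end = 11.30 μs.

11.30 μs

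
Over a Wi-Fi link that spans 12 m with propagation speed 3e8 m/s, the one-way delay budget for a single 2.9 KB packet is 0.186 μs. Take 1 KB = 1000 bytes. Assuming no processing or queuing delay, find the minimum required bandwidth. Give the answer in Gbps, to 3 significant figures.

159 Gbps

L = 23200 bits.
Propagation delay = 12 / 300000000 = 0.04 μs.
Transmission budget = 0.186 − 0.04 = 0.146 μs.
R ≥ L / t_tx = 23200 bits / 1.46e-07 s = 159 Gbps.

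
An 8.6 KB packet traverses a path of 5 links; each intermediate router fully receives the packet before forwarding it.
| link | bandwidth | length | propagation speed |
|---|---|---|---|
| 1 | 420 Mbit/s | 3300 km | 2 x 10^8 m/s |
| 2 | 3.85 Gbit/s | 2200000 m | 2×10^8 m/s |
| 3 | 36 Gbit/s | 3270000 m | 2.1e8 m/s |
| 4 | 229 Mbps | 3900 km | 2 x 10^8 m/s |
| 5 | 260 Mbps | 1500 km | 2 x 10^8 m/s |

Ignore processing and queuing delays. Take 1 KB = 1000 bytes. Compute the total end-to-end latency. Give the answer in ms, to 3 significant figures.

70.8 ms

L = 68800 bits.
Transmission delays (L/R per hop): 0.16381, 0.0178701, 0.00191111, 0.300437, 0.264615 ms; sum = 0.748643 ms.
Propagation delays (d/s per hop): 16.5, 11, 15.5714, 19.5, 7.5 ms; sum = 70.0714 ms.
End-to-end = 70.8 ms.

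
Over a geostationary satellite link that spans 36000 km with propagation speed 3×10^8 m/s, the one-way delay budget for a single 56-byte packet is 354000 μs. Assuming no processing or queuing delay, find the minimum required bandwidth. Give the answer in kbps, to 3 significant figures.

L = 448 bits.
Propagation delay = 36000000 / 300000000 = 120000 μs.
Transmission budget = 354000 − 120000 = 234000 μs.
R ≥ L / t_tx = 448 bits / 0.234 s = 1.91 kbps.

1.91 kbps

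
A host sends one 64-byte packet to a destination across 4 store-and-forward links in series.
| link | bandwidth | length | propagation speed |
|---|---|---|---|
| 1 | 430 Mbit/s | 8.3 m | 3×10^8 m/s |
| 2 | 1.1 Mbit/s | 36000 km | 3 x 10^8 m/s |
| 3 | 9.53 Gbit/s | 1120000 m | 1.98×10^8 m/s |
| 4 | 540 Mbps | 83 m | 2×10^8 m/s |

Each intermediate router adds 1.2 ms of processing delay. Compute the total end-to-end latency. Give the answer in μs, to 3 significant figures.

L = 64 × 8 = 512 bits.
Transmission delays (L/R per hop): 1.1907, 465.455, 0.0537251, 0.948148 μs; sum = 467.647 μs.
Propagation delays (d/s per hop): 0.0276667, 120000, 5656.57, 0.415 μs; sum = 125657 μs.
Processing at 3 router(s): 3 × 1.2 ms = 3600 μs.
End-to-end = 130000 μs.

130000 μs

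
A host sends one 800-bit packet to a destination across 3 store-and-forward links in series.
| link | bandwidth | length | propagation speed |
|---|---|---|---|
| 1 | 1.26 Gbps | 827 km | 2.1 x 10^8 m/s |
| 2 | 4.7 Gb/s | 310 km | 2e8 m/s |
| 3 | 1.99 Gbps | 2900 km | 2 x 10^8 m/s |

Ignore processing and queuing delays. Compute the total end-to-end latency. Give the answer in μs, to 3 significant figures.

Transmission delays (L/R per hop): 0.634921, 0.170213, 0.40201 μs; sum = 1.20714 μs.
Propagation delays (d/s per hop): 3938.1, 1550, 14500 μs; sum = 19988.1 μs.
End-to-end = 20000 μs.

20000 μs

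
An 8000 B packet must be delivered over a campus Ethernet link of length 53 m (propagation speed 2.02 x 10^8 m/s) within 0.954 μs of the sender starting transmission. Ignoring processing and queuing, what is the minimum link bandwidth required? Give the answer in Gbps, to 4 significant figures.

92.54 Gbps

L = 64000 bits.
Propagation delay = 53 / 202000000 = 0.262376 μs.
Transmission budget = 0.954 − 0.262376 = 0.691624 μs.
R ≥ L / t_tx = 64000 bits / 6.91624e-07 s = 92.54 Gbps.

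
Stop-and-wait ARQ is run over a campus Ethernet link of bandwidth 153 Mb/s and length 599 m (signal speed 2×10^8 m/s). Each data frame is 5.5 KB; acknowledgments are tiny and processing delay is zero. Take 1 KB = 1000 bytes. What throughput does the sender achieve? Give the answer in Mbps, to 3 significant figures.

t_tx = L/R = 44000/153000000 = 0.000287582 s.
t_prop = 599/200000000 = 2.995e-06 s; RTT = 5.99e-06 s.
Cycle = t_tx + RTT = 0.000293572 s.
Throughput = L / cycle = 44000 / 0.000293572 = 150 Mbps.

150 Mbps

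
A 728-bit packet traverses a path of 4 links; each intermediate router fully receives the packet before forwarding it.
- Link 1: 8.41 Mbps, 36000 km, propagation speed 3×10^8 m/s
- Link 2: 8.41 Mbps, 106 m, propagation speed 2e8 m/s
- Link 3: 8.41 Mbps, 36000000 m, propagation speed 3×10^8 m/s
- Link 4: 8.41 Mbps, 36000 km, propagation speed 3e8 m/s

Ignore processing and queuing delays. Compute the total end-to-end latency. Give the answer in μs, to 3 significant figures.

Transmission delay per hop = L/R = 728/8410000 = 86.5636 μs; 4 hops → 346.254 μs.
Propagation delays (d/s per hop): 120000, 0.53, 120000, 120000 μs; sum = 360001 μs.
End-to-end = 360000 μs.

360000 μs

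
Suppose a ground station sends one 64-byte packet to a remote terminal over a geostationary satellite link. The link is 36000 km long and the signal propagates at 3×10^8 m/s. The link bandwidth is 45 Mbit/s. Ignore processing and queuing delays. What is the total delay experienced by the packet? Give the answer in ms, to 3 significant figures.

120 ms

L = 64 × 8 = 512 bits.
Transmission delay = L/R = 512 / 45000000 = 0.0113778 ms.
Propagation delay = d/s = 36000000 m / 300000000 m/s = 120 ms.
Total = 120 ms.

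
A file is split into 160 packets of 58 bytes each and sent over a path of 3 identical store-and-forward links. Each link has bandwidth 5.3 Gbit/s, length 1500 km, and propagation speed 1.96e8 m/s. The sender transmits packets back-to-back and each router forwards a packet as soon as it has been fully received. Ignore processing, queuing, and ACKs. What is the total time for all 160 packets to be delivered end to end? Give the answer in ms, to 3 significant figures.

Per-hop transmission t_tx = L/R = 464/5300000000 = 8.75472e-05 ms.
Per-hop propagation t_prop = 1500000/196000000 = 7.65306 ms.
Pipeline fill: first packet needs 3·t_tx to clear all hops; remaining 159 packets each add one t_tx.
Total = (3+160-1)·t_tx + 3·t_prop = 162·8.75472e-05 + 3·7.65306 = 23.0 ms.

23.0 ms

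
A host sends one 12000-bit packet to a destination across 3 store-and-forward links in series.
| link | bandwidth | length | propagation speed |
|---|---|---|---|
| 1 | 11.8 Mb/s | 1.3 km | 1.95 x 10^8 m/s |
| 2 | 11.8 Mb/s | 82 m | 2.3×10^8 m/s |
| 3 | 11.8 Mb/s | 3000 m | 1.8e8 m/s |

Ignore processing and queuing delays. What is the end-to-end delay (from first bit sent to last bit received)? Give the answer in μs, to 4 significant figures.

3075 μs

Transmission delay per hop = L/R = 12000/11800000 = 1016.95 μs; 3 hops → 3050.85 μs.
Propagation delays (d/s per hop): 6.66667, 0.356522, 16.6667 μs; sum = 23.6899 μs.
End-to-end = 3075 μs.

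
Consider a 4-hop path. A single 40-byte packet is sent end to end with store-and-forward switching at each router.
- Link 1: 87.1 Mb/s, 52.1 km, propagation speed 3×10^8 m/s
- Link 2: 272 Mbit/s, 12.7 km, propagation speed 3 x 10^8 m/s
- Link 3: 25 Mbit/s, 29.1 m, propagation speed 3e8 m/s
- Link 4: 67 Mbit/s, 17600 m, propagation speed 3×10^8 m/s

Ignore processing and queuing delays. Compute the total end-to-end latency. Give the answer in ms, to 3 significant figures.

L = 40 × 8 = 320 bits.
Transmission delays (L/R per hop): 0.00367394, 0.00117647, 0.0128, 0.00477612 ms; sum = 0.0224265 ms.
Propagation delays (d/s per hop): 0.173667, 0.0423333, 9.7e-05, 0.0586667 ms; sum = 0.274764 ms.
End-to-end = 0.297 ms.

0.297 ms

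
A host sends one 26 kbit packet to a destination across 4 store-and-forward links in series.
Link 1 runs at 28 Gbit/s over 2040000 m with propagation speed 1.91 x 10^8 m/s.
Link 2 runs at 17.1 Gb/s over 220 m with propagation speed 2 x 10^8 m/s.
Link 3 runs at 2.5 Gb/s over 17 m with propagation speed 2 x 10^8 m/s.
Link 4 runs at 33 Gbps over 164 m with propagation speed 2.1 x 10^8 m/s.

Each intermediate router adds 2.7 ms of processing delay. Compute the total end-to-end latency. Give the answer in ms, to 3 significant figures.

18.8 ms

L = 26000 bits.
Transmission delays (L/R per hop): 0.000928571, 0.00152047, 0.0104, 0.000787879 ms; sum = 0.0136369 ms.
Propagation delays (d/s per hop): 10.6806, 0.0011, 8.5e-05, 0.000780952 ms; sum = 10.6826 ms.
Processing at 3 router(s): 3 × 2.7 ms = 8.1 ms.
End-to-end = 18.8 ms.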